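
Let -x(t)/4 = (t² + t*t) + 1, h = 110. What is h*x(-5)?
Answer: -22440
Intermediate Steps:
x(t) = -4 - 8*t² (x(t) = -4*((t² + t*t) + 1) = -4*((t² + t²) + 1) = -4*(2*t² + 1) = -4*(1 + 2*t²) = -4 - 8*t²)
h*x(-5) = 110*(-4 - 8*(-5)²) = 110*(-4 - 8*25) = 110*(-4 - 200) = 110*(-204) = -22440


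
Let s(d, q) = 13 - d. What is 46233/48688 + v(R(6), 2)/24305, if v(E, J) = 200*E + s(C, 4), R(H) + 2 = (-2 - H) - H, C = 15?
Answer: 967794089/1183361840 ≈ 0.81783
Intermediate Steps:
R(H) = -4 - 2*H (R(H) = -2 + ((-2 - H) - H) = -2 + (-2 - 2*H) = -4 - 2*H)
v(E, J) = -2 + 200*E (v(E, J) = 200*E + (13 - 1*15) = 200*E + (13 - 15) = 200*E - 2 = -2 + 200*E)
46233/48688 + v(R(6), 2)/24305 = 46233/48688 + (-2 + 200*(-4 - 2*6))/24305 = 46233*(1/48688) + (-2 + 200*(-4 - 12))*(1/24305) = 46233/48688 + (-2 + 200*(-16))*(1/24305) = 46233/48688 + (-2 - 3200)*(1/24305) = 46233/48688 - 3202*1/24305 = 46233/48688 - 3202/24305 = 967794089/1183361840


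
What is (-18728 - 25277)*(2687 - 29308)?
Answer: 1171457105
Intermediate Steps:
(-18728 - 25277)*(2687 - 29308) = -44005*(-26621) = 1171457105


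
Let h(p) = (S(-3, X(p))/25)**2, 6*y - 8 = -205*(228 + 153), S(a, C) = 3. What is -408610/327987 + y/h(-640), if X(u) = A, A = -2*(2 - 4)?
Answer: -1778808058535/1967922 ≈ -9.0390e+5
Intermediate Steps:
A = 4 (A = -2*(-2) = 4)
X(u) = 4
y = -78097/6 (y = 4/3 + (-205*(228 + 153))/6 = 4/3 + (-205*381)/6 = 4/3 + (1/6)*(-78105) = 4/3 - 26035/2 = -78097/6 ≈ -13016.)
h(p) = 9/625 (h(p) = (3/25)**2 = 9/625)
-408610/327987 + y/h(-640) = -408610/327987 - 78097/(6*9/625) = -408610*1/327987 - 78097/6*625/9 = -408610/327987 - 48810625/54 = -1778808058535/1967922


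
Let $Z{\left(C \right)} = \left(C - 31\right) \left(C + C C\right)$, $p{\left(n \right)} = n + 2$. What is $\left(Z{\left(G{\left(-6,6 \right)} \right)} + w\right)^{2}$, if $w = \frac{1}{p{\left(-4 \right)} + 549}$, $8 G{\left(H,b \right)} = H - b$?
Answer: $\frac{11375715649}{19149376} \approx 594.05$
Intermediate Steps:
$G{\left(H,b \right)} = - \frac{b}{8} + \frac{H}{8}$ ($G{\left(H,b \right)} = \frac{H - b}{8} = - \frac{b}{8} + \frac{H}{8}$)
$p{\left(n \right)} = 2 + n$
$w = \frac{1}{547}$ ($w = \frac{1}{\left(2 - 4\right) + 549} = \frac{1}{-2 + 549} = \frac{1}{547} \approx 0.0018282$)
$Z{\left(C \right)} = \left(-31 + C\right) \left(C + C^{2}\right)$
$\left(Z{\left(G{\left(-6,6 \right)} \right)} + w\right)^{2} = \left(\left(\left(- \frac{1}{8}\right) 6 + \frac{1}{8} \left(-6\right)\right) \left(-31 + \left(\left(- \frac{1}{8}\right) 6 + \frac{1}{8} \left(-6\right)\right)^{2} - 30 \left(\left(- \frac{1}{8}\right) 6 + \frac{1}{8} \left(-6\right)\right)\right) + \frac{1}{547}\right)^{2} = \left(\left(- \frac{3}{4} - \frac{3}{4}\right) \left(-31 + \left(- \frac{3}{4} - \frac{3}{4}\right)^{2} - 30 \left(- \frac{3}{4} - \frac{3}{4}\right)\right) + \frac{1}{547}\right)^{2} = \left(- \frac{3 \left(-31 + \left(- \frac{3}{2}\right)^{2} - -45\right)}{2} + \frac{1}{547}\right)^{2} = \left(- \frac{3 \left(-31 + \frac{9}{4} + 45\right)}{2} + \frac{1}{547}\right)^{2} = \left(\left(- \frac{3}{2}\right) \frac{65}{4} + \frac{1}{547}\right)^{2} = \left(- \frac{195}{8} + \frac{1}{547}\right)^{2} = \left(- \frac{106657}{4376}\right)^{2} = \frac{11375715649}{19149376}$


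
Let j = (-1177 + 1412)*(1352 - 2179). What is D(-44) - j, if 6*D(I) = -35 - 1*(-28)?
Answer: 1166063/6 ≈ 1.9434e+5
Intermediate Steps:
D(I) = -7/6 (D(I) = (-35 - 1*(-28))/6 = (-35 + 28)/6 = (⅙)*(-7) = -7/6)
j = -194345 (j = 235*(-827) = -194345)
D(-44) - j = -7/6 - 1*(-194345) = -7/6 + 194345 = 1166063/6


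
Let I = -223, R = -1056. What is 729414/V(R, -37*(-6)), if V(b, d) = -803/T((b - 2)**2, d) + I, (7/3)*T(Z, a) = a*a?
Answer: -107845318728/32976617 ≈ -3270.4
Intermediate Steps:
T(Z, a) = 3*a**2/7 (T(Z, a) = 3*(a*a)/7 = 3*a**2/7)
V(b, d) = -223 - 5621/(3*d**2) (V(b, d) = -803*7/(3*d**2) - 223 = -5621/(3*d**2) - 223 = -223 - 5621/(3*d**2))
729414/V(R, -37*(-6)) = 729414/(-223 - 5621/(3*(-37*(-6))**2)) = 729414/(-223 - 5621/3/222**2) = 729414/(-223 - 5621/3*1/49284) = 729414/(-223 - 5621/147852) = 729414/(-32976617/147852) = 729414*(-147852/32976617) = -107845318728/32976617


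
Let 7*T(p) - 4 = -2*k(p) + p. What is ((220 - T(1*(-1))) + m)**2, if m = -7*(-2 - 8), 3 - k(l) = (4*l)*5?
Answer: 4297329/49 ≈ 87701.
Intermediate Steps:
k(l) = 3 - 20*l (k(l) = 3 - 4*l*5 = 3 - 20*l)
T(p) = -2/7 + 41*p/7 (T(p) = 4/7 + (-2*(3 - 20*p) + p)/7 = 4/7 + ((-6 + 40*p) + p)/7 = 4/7 + (-6 + 41*p)/7 = 4/7 + (-6/7 + 41*p/7) = -2/7 + 41*p/7)
m = 70 (m = -7*(-10) = 70)
((220 - T(1*(-1))) + m)**2 = ((220 - (-2/7 + 41*(1*(-1))/7)) + 70)**2 = ((220 - (-2/7 + (41/7)*(-1))) + 70)**2 = ((220 - (-2/7 - 41/7)) + 70)**2 = ((220 - 1*(-43/7)) + 70)**2 = ((220 + 43/7) + 70)**2 = (1583/7 + 70)**2 = (2073/7)**2 = 4297329/49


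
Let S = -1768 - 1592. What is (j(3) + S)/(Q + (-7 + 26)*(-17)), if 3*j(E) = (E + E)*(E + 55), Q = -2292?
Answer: 3244/2615 ≈ 1.2405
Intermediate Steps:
S = -3360
j(E) = 2*E*(55 + E)/3 (j(E) = ((E + E)*(E + 55))/3 = ((2*E)*(55 + E))/3 = (2*E*(55 + E))/3 = 2*E*(55 + E)/3)
(j(3) + S)/(Q + (-7 + 26)*(-17)) = ((⅔)*3*(55 + 3) - 3360)/(-2292 + (-7 + 26)*(-17)) = ((⅔)*3*58 - 3360)/(-2292 + 19*(-17)) = (116 - 3360)/(-2292 - 323) = -3244/(-2615) = -3244*(-1/2615) = 3244/2615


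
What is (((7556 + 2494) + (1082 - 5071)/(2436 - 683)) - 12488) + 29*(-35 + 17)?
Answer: -5192869/1753 ≈ -2962.3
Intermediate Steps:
(((7556 + 2494) + (1082 - 5071)/(2436 - 683)) - 12488) + 29*(-35 + 17) = ((10050 - 3989/1753) - 12488) + 29*(-18) = ((10050 - 3989*1/1753) - 12488) - 522 = ((10050 - 3989/1753) - 12488) - 522 = (17613661/1753 - 12488) - 522 = -4277803/1753 - 522 = -5192869/1753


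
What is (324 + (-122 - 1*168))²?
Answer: 1156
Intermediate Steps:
(324 + (-122 - 1*168))² = (324 + (-122 - 168))² = (324 - 290)² = 34² = 1156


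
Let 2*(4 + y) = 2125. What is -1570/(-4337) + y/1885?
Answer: 520701/563810 ≈ 0.92354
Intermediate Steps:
y = 2117/2 (y = -4 + (1/2)*2125 = -4 + 2125/2 = 2117/2 ≈ 1058.5)
-1570/(-4337) + y/1885 = -1570/(-4337) + (2117/2)/1885 = -1570*(-1/4337) + (2117/2)*(1/1885) = 1570/4337 + 73/130 = 520701/563810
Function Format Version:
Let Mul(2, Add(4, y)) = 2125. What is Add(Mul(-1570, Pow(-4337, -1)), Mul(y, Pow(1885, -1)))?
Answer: Rational(520701, 563810) ≈ 0.92354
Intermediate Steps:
y = Rational(2117, 2) (y = Add(-4, Mul(Rational(1, 2), 2125)) = Add(-4, Rational(2125, 2)) = Rational(2117, 2) ≈ 1058.5)
Add(Mul(-1570, Pow(-4337, -1)), Mul(y, Pow(1885, -1))) = Add(Mul(-1570, Pow(-4337, -1)), Mul(Rational(2117, 2), Pow(1885, -1))) = Add(Mul(-1570, Rational(-1, 4337)), Mul(Rational(2117, 2), Rational(1, 1885))) = Add(Rational(1570, 4337), Rational(73, 130)) = Rational(520701, 563810)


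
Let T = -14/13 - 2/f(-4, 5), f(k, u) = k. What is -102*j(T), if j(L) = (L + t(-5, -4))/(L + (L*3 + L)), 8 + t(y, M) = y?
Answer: -12002/25 ≈ -480.08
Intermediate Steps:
t(y, M) = -8 + y
T = -15/26 (T = -14/13 - 2/(-4) = -14*1/13 - 2*(-¼) = -14/13 + ½ = -15/26 ≈ -0.57692)
j(L) = (-13 + L)/(5*L) (j(L) = (L + (-8 - 5))/(L + (L*3 + L)) = (L - 13)/(L + (3*L + L)) = (-13 + L)/(L + 4*L) = (-13 + L)/((5*L)) = (-13 + L)*(1/(5*L)) = (-13 + L)/(5*L))
-102*j(T) = -102*(-13 - 15/26)/(5*(-15/26)) = -102*(-26)*(-353)/(5*15*26) = -102*353/75 = -12002/25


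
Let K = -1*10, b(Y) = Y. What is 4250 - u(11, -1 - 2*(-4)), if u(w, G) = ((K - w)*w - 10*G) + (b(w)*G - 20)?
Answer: 4494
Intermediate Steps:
K = -10
u(w, G) = -20 - 10*G + G*w + w*(-10 - w) (u(w, G) = ((-10 - w)*w - 10*G) + (w*G - 20) = (w*(-10 - w) - 10*G) + (G*w - 20) = (-10*G + w*(-10 - w)) + (-20 + G*w) = -20 - 10*G + G*w + w*(-10 - w))
4250 - u(11, -1 - 2*(-4)) = 4250 - (-20 - 1*11**2 - 10*(-1 - 2*(-4)) - 10*11 + (-1 - 2*(-4))*11) = 4250 - (-20 - 1*121 - 10*(-1 - 1*(-8)) - 110 + (-1 - 1*(-8))*11) = 4250 - (-20 - 121 - 10*(-1 + 8) - 110 + (-1 + 8)*11) = 4250 - (-20 - 121 - 10*7 - 110 + 7*11) = 4250 - (-20 - 121 - 70 - 110 + 77) = 4250 - 1*(-244) = 4250 + 244 = 4494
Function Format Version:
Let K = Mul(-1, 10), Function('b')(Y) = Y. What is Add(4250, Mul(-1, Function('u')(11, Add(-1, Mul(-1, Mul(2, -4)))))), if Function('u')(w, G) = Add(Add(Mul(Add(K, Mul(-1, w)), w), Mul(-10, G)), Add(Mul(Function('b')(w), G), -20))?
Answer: 4494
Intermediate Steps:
K = -10
Function('u')(w, G) = Add(-20, Mul(-10, G), Mul(G, w), Mul(w, Add(-10, Mul(-1, w)))) (Function('u')(w, G) = Add(Add(Mul(Add(-10, Mul(-1, w)), w), Mul(-10, G)), Add(Mul(w, G), -20)) = Add(Add(Mul(w, Add(-10, Mul(-1, w))), Mul(-10, G)), Add(Mul(G, w), -20)) = Add(Add(Mul(-10, G), Mul(w, Add(-10, Mul(-1, w)))), Add(-20, Mul(G, w))) = Add(-20, Mul(-10, G), Mul(G, w), Mul(w, Add(-10, Mul(-1, w)))))
Add(4250, Mul(-1, Function('u')(11, Add(-1, Mul(-1, Mul(2, -4)))))) = Add(4250, Mul(-1, Add(-20, Mul(-1, Pow(11, 2)), Mul(-10, Add(-1, Mul(-1, Mul(2, -4)))), Mul(-10, 11), Mul(Add(-1, Mul(-1, Mul(2, -4))), 11)))) = Add(4250, Mul(-1, Add(-20, Mul(-1, 121), Mul(-10, Add(-1, Mul(-1, -8))), -110, Mul(Add(-1, Mul(-1, -8)), 11)))) = Add(4250, Mul(-1, Add(-20, -121, Mul(-10, Add(-1, 8)), -110, Mul(Add(-1, 8), 11)))) = Add(4250, Mul(-1, Add(-20, -121, Mul(-10, 7), -110, Mul(7, 11)))) = Add(4250, Mul(-1, Add(-20, -121, -70, -110, 77))) = Add(4250, Mul(-1, -244)) = Add(4250, 244) = 4494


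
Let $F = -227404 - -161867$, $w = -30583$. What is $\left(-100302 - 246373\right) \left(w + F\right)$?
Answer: $33322401000$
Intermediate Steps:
$F = -65537$ ($F = -227404 + 161867 = -65537$)
$\left(-100302 - 246373\right) \left(w + F\right) = \left(-100302 - 246373\right) \left(-30583 - 65537\right) = \left(-346675\right) \left(-96120\right) = 33322401000$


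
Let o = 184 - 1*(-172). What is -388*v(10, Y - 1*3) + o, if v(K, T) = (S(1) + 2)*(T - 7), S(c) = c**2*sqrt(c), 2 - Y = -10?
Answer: -1972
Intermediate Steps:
Y = 12 (Y = 2 - 1*(-10) = 2 + 10 = 12)
S(c) = c**(5/2)
o = 356 (o = 184 + 172 = 356)
v(K, T) = -21 + 3*T (v(K, T) = (1**(5/2) + 2)*(T - 7) = (1 + 2)*(-7 + T) = 3*(-7 + T) = -21 + 3*T)
-388*v(10, Y - 1*3) + o = -388*(-21 + 3*(12 - 1*3)) + 356 = -388*(-21 + 3*(12 - 3)) + 356 = -388*(-21 + 3*9) + 356 = -388*(-21 + 27) + 356 = -388*6 + 356 = -2328 + 356 = -1972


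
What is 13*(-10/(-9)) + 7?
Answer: 193/9 ≈ 21.444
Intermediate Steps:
13*(-10/(-9)) + 7 = 13*(-10*(-⅑)) + 7 = 13*(10/9) + 7 = 130/9 + 7 = 193/9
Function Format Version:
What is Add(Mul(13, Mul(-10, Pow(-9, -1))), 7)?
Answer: Rational(193, 9) ≈ 21.444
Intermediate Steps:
Add(Mul(13, Mul(-10, Pow(-9, -1))), 7) = Add(Mul(13, Mul(-10, Rational(-1, 9))), 7) = Add(Mul(13, Rational(10, 9)), 7) = Add(Rational(130, 9), 7) = Rational(193, 9)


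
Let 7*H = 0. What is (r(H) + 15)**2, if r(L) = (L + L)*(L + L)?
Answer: 225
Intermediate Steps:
H = 0 (H = (1/7)*0 = 0)
r(L) = 4*L**2 (r(L) = (2*L)*(2*L) = 4*L**2)
(r(H) + 15)**2 = (4*0**2 + 15)**2 = (4*0 + 15)**2 = (0 + 15)**2 = 15**2 = 225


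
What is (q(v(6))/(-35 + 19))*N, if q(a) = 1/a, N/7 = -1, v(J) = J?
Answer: 7/96 ≈ 0.072917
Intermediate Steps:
N = -7 (N = 7*(-1) = -7)
(q(v(6))/(-35 + 19))*N = (1/((-35 + 19)*6))*(-7) = ((⅙)/(-16))*(-7) = -1/16*⅙*(-7) = -1/96*(-7) = 7/96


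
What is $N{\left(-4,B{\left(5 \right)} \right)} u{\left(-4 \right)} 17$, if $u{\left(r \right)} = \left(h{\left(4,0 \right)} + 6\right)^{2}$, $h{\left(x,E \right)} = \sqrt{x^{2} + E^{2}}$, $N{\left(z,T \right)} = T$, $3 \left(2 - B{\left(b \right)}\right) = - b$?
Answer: $\frac{18700}{3} \approx 6233.3$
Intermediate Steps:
$B{\left(b \right)} = 2 + \frac{b}{3}$ ($B{\left(b \right)} = 2 - \frac{\left(-1\right) b}{3} = 2 + \frac{b}{3}$)
$h{\left(x,E \right)} = \sqrt{E^{2} + x^{2}}$
$u{\left(r \right)} = 100$ ($u{\left(r \right)} = \left(\sqrt{0^{2} + 4^{2}} + 6\right)^{2} = \left(\sqrt{0 + 16} + 6\right)^{2} = \left(\sqrt{16} + 6\right)^{2} = \left(4 + 6\right)^{2} = 10^{2} = 100$)
$N{\left(-4,B{\left(5 \right)} \right)} u{\left(-4 \right)} 17 = \left(2 + \frac{1}{3} \cdot 5\right) 100 \cdot 17 = \left(2 + \frac{5}{3}\right) 100 \cdot 17 = \frac{11}{3} \cdot 100 \cdot 17 = \frac{1100}{3} \cdot 17 = \frac{18700}{3}$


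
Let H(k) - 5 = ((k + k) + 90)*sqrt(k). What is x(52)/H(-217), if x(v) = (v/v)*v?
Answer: 260/25678937 + 17888*I*sqrt(217)/25678937 ≈ 1.0125e-5 + 0.010262*I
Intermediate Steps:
H(k) = 5 + sqrt(k)*(90 + 2*k) (H(k) = 5 + ((k + k) + 90)*sqrt(k) = 5 + (2*k + 90)*sqrt(k) = 5 + (90 + 2*k)*sqrt(k) = 5 + sqrt(k)*(90 + 2*k))
x(v) = v (x(v) = 1*v = v)
x(52)/H(-217) = 52/(5 + 2*(-217)**(3/2) + 90*sqrt(-217)) = 52/(5 + 2*(-217*I*sqrt(217)) + 90*(I*sqrt(217))) = 52/(5 - 434*I*sqrt(217) + 90*I*sqrt(217)) = 52/(5 - 344*I*sqrt(217))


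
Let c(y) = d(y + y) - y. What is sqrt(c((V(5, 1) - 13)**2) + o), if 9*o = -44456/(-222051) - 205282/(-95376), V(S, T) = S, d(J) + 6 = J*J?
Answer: sqrt(50814610388822438661634)/1764861348 ≈ 127.73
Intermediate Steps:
d(J) = -6 + J**2 (d(J) = -6 + J*J = -6 + J**2)
c(y) = -6 - y + 4*y**2 (c(y) = (-6 + (y + y)**2) - y = (-6 + (2*y)**2) - y = (-6 + 4*y**2) - y = -6 - y + 4*y**2)
o = 2767950491/10589168088 (o = (-44456/(-222051) - 205282/(-95376))/9 = (-44456*(-1/222051) - 205282*(-1/95376))/9 = (44456/222051 + 102641/47688)/9 = (1/9)*(2767950491/1176574232) = 2767950491/10589168088 ≈ 0.26139)
sqrt(c((V(5, 1) - 13)**2) + o) = sqrt((-6 - (5 - 13)**2 + 4*((5 - 13)**2)**2) + 2767950491/10589168088) = sqrt((-6 - 1*(-8)**2 + 4*((-8)**2)**2) + 2767950491/10589168088) = sqrt((-6 - 1*64 + 4*64**2) + 2767950491/10589168088) = sqrt((-6 - 64 + 4*4096) + 2767950491/10589168088) = sqrt((-6 - 64 + 16384) + 2767950491/10589168088) = sqrt(16314 + 2767950491/10589168088) = sqrt(172754456138123/10589168088) = sqrt(50814610388822438661634)/1764861348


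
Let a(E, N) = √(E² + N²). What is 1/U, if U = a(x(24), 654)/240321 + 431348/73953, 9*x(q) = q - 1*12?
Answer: 51175786903279068789/298494564437372220439 - 48678764962707*√962365/596989128874744440878 ≈ 0.17137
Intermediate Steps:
x(q) = -4/3 + q/9 (x(q) = (q - 1*12)/9 = (q - 12)/9 = (-12 + q)/9 = -4/3 + q/9)
U = 431348/73953 + 2*√962365/720963 (U = √((-4/3 + (⅑)*24)² + 654²)/240321 + 431348/73953 = √((-4/3 + 8/3)² + 427716)*(1/240321) + 431348*(1/73953) = √((4/3)² + 427716)*(1/240321) + 431348/73953 = √(16/9 + 427716)*(1/240321) + 431348/73953 = √(3849460/9)*(1/240321) + 431348/73953 = (2*√962365/3)*(1/240321) + 431348/73953 = 2*√962365/720963 + 431348/73953 = 431348/73953 + 2*√962365/720963 ≈ 5.8354)
1/U = 1/(431348/73953 + 2*√962365/720963)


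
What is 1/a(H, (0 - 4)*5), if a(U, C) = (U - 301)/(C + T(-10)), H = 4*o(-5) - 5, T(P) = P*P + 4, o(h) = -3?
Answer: -14/53 ≈ -0.26415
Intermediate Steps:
T(P) = 4 + P² (T(P) = P² + 4 = 4 + P²)
H = -17 (H = 4*(-3) - 5 = -12 - 5 = -17)
a(U, C) = (-301 + U)/(104 + C) (a(U, C) = (U - 301)/(C + (4 + (-10)²)) = (-301 + U)/(C + (4 + 100)) = (-301 + U)/(C + 104) = (-301 + U)/(104 + C))
1/a(H, (0 - 4)*5) = 1/((-301 - 17)/(104 + (0 - 4)*5)) = 1/(-318/(104 - 4*5)) = 1/(-318/(104 - 20)) = 1/(-318/84) = 1/((1/84)*(-318)) = 1/(-53/14) = -14/53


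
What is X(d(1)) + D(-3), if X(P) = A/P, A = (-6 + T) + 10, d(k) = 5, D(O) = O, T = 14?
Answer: ⅗ ≈ 0.60000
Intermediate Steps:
A = 18 (A = (-6 + 14) + 10 = 8 + 10 = 18)
X(P) = 18/P
X(d(1)) + D(-3) = 18/5 - 3 = ⅗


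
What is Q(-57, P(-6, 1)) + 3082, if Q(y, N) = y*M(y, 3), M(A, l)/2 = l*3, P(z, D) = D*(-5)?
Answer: 2056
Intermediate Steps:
P(z, D) = -5*D
M(A, l) = 6*l (M(A, l) = 2*(l*3) = 2*(3*l) = 6*l)
Q(y, N) = 18*y (Q(y, N) = y*(6*3) = y*18 = 18*y)
Q(-57, P(-6, 1)) + 3082 = 18*(-57) + 3082 = -1026 + 3082 = 2056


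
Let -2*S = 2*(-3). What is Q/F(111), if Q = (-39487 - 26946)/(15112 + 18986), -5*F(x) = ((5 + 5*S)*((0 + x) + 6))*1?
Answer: 66433/15957864 ≈ 0.0041630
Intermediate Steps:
S = 3 (S = -(-3) = -½*(-6) = 3)
F(x) = -24 - 4*x (F(x) = -(5 + 5*3)*((0 + x) + 6)/5 = -(5 + 15)*(x + 6)/5 = -20*(6 + x)/5 = -(120 + 20*x)/5 = -24 - 4*x)
Q = -66433/34098 ≈ -1.9483
Q/F(111) = -66433/(34098*(-24 - 4*111)) = -66433/(34098*(-24 - 444)) = -66433/34098/(-468) = -66433/34098*(-1/468) = 66433/15957864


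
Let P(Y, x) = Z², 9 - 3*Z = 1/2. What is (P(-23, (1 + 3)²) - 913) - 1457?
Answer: -85031/36 ≈ -2362.0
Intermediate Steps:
Z = 17/6 (Z = 3 - 1/(3*2) = 3 - ⅓*½ = 3 - ⅙ = 17/6 ≈ 2.8333)
P(Y, x) = 289/36 (P(Y, x) = (17/6)² = 289/36)
(P(-23, (1 + 3)²) - 913) - 1457 = (289/36 - 913) - 1457 = -32579/36 - 1457 = -85031/36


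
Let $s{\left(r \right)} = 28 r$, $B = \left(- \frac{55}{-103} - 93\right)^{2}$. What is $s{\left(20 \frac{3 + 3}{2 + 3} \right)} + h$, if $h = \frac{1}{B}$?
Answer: $\frac{60954829681}{90706576} \approx 672.0$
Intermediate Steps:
$B = \frac{90706576}{10609}$ ($B = \left(\left(-55\right) \left(- \frac{1}{103}\right) - 93\right)^{2} = \left(\frac{55}{103} - 93\right)^{2} = \left(- \frac{9524}{103}\right)^{2} = \frac{90706576}{10609} \approx 8550.0$)
$h = \frac{10609}{90706576}$ ($h = \frac{1}{\frac{90706576}{10609}} = \frac{10609}{90706576} \approx 0.00011696$)
$s{\left(20 \frac{3 + 3}{2 + 3} \right)} + h = 28 \cdot 20 \frac{3 + 3}{2 + 3} + \frac{10609}{90706576} = 28 \cdot 20 \cdot \frac{6}{5} + \frac{10609}{90706576} = 28 \cdot 24 + \frac{10609}{90706576} = 672 + \frac{10609}{90706576} = \frac{60954829681}{90706576}$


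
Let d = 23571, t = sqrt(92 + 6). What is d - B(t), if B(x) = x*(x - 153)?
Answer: 23473 + 1071*sqrt(2) ≈ 24988.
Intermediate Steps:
t = 7*sqrt(2) (t = sqrt(98) = 7*sqrt(2) ≈ 9.8995)
B(x) = x*(-153 + x)
d - B(t) = 23571 - 7*sqrt(2)*(-153 + 7*sqrt(2))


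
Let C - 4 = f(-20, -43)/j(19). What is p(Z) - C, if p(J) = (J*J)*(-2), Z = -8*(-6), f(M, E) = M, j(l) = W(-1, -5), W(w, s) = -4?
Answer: -4617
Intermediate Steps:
j(l) = -4
Z = 48
C = 9 (C = 4 - 20/(-4) = 4 - 20*(-¼) = 4 + 5 = 9)
p(J) = -2*J² (p(J) = J²*(-2) = -2*J²)
p(Z) - C = -2*48² - 1*9 = -2*2304 - 9 = -4608 - 9 = -4617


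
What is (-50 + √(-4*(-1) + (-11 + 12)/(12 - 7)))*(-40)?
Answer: 2000 - 8*√105 ≈ 1918.0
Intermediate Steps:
(-50 + √(-4*(-1) + (-11 + 12)/(12 - 7)))*(-40) = (-50 + √(4 + 1/5))*(-40) = (-50 + √(4 + 1*(⅕)))*(-40) = (-50 + √(4 + ⅕))*(-40) = (-50 + √(21/5))*(-40) = (-50 + √105/5)*(-40) = 2000 - 8*√105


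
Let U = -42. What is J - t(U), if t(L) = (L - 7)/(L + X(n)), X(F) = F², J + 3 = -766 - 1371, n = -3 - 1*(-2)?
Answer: -87789/41 ≈ -2141.2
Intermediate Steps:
n = -1 (n = -3 + 2 = -1)
J = -2140 (J = -3 + (-766 - 1371) = -3 - 2137 = -2140)
t(L) = (-7 + L)/(1 + L) (t(L) = (L - 7)/(L + (-1)²) = (-7 + L)/(L + 1) = (-7 + L)/(1 + L))
J - t(U) = -2140 - (-7 - 42)/(1 - 42) = -2140 - (-49)/(-41) = -2140 - (-1)*(-49)/41 = -2140 - 1*49/41 = -2140 - 49/41 = -87789/41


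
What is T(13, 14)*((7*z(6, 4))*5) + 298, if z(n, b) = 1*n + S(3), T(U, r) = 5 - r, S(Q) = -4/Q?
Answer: -1172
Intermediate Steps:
z(n, b) = -4/3 + n (z(n, b) = 1*n - 4/3 = n - 4*⅓ = n - 4/3 = -4/3 + n)
T(13, 14)*((7*z(6, 4))*5) + 298 = (5 - 1*14)*((7*(-4/3 + 6))*5) + 298 = (5 - 14)*((7*(14/3))*5) + 298 = -294*5 + 298 = -9*490/3 + 298 = -1470 + 298 = -1172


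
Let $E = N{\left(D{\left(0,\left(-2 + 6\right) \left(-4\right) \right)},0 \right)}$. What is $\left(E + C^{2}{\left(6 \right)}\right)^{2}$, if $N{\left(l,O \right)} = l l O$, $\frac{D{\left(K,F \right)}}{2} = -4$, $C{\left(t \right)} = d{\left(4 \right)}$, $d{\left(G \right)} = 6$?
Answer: $1296$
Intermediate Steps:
$C{\left(t \right)} = 6$
$D{\left(K,F \right)} = -8$ ($D{\left(K,F \right)} = 2 \left(-4\right) = -8$)
$N{\left(l,O \right)} = O l^{2}$ ($N{\left(l,O \right)} = l^{2} O = O l^{2}$)
$E = 0$ ($E = 0 \left(-8\right)^{2} = 0 \cdot 64 = 0$)
$\left(E + C^{2}{\left(6 \right)}\right)^{2} = \left(0 + 6^{2}\right)^{2} = \left(0 + 36\right)^{2} = 36^{2} = 1296$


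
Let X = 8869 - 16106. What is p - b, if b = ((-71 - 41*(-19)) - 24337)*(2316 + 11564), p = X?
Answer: 327963283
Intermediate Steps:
X = -7237
p = -7237
b = -327970520 (b = ((-71 + 779) - 24337)*13880 = (708 - 24337)*13880 = -23629*13880 = -327970520)
p - b = -7237 - 1*(-327970520) = -7237 + 327970520 = 327963283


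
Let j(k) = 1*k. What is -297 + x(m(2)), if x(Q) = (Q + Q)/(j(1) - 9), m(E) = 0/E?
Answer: -297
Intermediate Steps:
j(k) = k
m(E) = 0
x(Q) = -Q/4 (x(Q) = (Q + Q)/(1 - 9) = (2*Q)/(-8) = (2*Q)*(-⅛) = -Q/4)
-297 + x(m(2)) = -297 - ¼*0 = -297 + 0 = -297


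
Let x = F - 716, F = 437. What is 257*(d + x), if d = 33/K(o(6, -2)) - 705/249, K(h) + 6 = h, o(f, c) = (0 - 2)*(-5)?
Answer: -23343053/332 ≈ -70310.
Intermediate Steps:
o(f, c) = 10 (o(f, c) = -2*(-5) = 10)
K(h) = -6 + h
d = 1799/332 (d = 33/(-6 + 10) - 705/249 = 33/4 - 705*1/249 = 33*(¼) - 235/83 = 33/4 - 235/83 = 1799/332 ≈ 5.4187)
x = -279 (x = 437 - 716 = -279)
257*(d + x) = 257*(1799/332 - 279) = 257*(-90829/332) = -23343053/332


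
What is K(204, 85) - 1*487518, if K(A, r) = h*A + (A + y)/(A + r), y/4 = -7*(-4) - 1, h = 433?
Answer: -115364442/289 ≈ -3.9919e+5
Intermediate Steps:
y = 108 (y = 4*(-7*(-4) - 1) = 4*(28 - 1) = 4*27 = 108)
K(A, r) = 433*A + (108 + A)/(A + r) (K(A, r) = 433*A + (A + 108)/(A + r) = 433*A + (108 + A)/(A + r))
K(204, 85) - 1*487518 = (108 + 204 + 433*204**2 + 433*204*85)/(204 + 85) - 1*487518 = (108 + 204 + 433*41616 + 7508220)/289 - 487518 = (108 + 204 + 18019728 + 7508220)/289 - 487518 = (1/289)*25528260 - 487518 = 25528260/289 - 487518 = -115364442/289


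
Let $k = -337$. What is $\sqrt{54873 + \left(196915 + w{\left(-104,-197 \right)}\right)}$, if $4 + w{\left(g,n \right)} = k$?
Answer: $\sqrt{251447} \approx 501.44$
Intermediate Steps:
$w{\left(g,n \right)} = -341$ ($w{\left(g,n \right)} = -4 - 337 = -341$)
$\sqrt{54873 + \left(196915 + w{\left(-104,-197 \right)}\right)} = \sqrt{54873 + \left(196915 - 341\right)} = \sqrt{54873 + 196574} = \sqrt{251447}$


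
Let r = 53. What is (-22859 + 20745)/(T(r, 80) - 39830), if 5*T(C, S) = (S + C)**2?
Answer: 1510/25923 ≈ 0.058249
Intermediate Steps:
T(C, S) = (C + S)**2/5 (T(C, S) = (S + C)**2/5 = (C + S)**2/5)
(-22859 + 20745)/(T(r, 80) - 39830) = (-22859 + 20745)/((53 + 80)**2/5 - 39830) = -2114/((1/5)*133**2 - 39830) = -2114/((1/5)*17689 - 39830) = -2114/(17689/5 - 39830) = -2114/(-181461/5) = -2114*(-5/181461) = 1510/25923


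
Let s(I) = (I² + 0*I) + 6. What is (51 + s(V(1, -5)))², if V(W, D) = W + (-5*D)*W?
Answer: 537289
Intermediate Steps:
V(W, D) = W - 5*D*W
s(I) = 6 + I² (s(I) = (I² + 0) + 6 = I² + 6 = 6 + I²)
(51 + s(V(1, -5)))² = (51 + (6 + (1*(1 - 5*(-5)))²))² = (51 + (6 + (1*(1 + 25))²))² = (51 + (6 + (1*26)²))² = (51 + (6 + 26²))² = (51 + (6 + 676))² = (51 + 682)² = 733² = 537289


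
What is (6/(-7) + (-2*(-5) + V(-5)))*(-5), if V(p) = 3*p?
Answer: 205/7 ≈ 29.286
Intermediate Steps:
(6/(-7) + (-2*(-5) + V(-5)))*(-5) = (6/(-7) + (-2*(-5) + 3*(-5)))*(-5) = (6*(-1/7) + (10 - 15))*(-5) = (-6/7 - 5)*(-5) = -41/7*(-5) = 205/7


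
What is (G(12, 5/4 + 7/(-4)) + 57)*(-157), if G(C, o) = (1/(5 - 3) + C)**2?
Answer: -133921/4 ≈ -33480.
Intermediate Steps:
G(C, o) = (1/2 + C)**2
(G(12, 5/4 + 7/(-4)) + 57)*(-157) = ((1 + 2*12)**2/4 + 57)*(-157) = ((1 + 24)**2/4 + 57)*(-157) = ((1/4)*25**2 + 57)*(-157) = ((1/4)*625 + 57)*(-157) = (625/4 + 57)*(-157) = (853/4)*(-157) = -133921/4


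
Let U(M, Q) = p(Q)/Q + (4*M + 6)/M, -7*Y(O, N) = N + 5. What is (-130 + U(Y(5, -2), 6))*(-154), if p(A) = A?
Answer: 21406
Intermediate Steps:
Y(O, N) = -5/7 - N/7 (Y(O, N) = -(N + 5)/7 = -(5 + N)/7 = -5/7 - N/7)
U(M, Q) = 1 + (6 + 4*M)/M (U(M, Q) = Q/Q + (4*M + 6)/M = 1 + (6 + 4*M)/M)
(-130 + U(Y(5, -2), 6))*(-154) = (-130 + (5 + 6/(-5/7 - 1/7*(-2))))*(-154) = (-130 + (5 + 6/(-5/7 + 2/7)))*(-154) = (-130 + (5 + 6/(-3/7)))*(-154) = (-130 + (5 + 6*(-7/3)))*(-154) = (-130 + (5 - 14))*(-154) = (-130 - 9)*(-154) = -139*(-154) = 21406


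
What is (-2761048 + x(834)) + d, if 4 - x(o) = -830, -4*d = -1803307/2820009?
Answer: -31135311484397/11280036 ≈ -2.7602e+6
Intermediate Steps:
d = 1803307/11280036 (d = -(-1803307)/(4*2820009) = -¼*(-1803307/2820009) = 1803307/11280036 ≈ 0.15987)
x(o) = 834 (x(o) = 4 - 1*(-830) = 4 + 830 = 834)
(-2761048 + x(834)) + d = (-2761048 + 834) + 1803307/11280036 = -2760214 + 1803307/11280036 = -31135311484397/11280036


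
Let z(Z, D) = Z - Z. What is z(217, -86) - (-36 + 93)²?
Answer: -3249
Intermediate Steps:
z(Z, D) = 0
z(217, -86) - (-36 + 93)² = 0 - (-36 + 93)² = 0 - 1*57² = 0 - 1*3249 = 0 - 3249 = -3249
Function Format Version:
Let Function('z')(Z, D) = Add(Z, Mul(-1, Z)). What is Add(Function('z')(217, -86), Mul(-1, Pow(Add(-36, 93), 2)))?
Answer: -3249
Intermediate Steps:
Function('z')(Z, D) = 0
Add(Function('z')(217, -86), Mul(-1, Pow(Add(-36, 93), 2))) = Add(0, Mul(-1, Pow(Add(-36, 93), 2))) = Add(0, Mul(-1, Pow(57, 2))) = Add(0, Mul(-1, 3249)) = Add(0, -3249) = -3249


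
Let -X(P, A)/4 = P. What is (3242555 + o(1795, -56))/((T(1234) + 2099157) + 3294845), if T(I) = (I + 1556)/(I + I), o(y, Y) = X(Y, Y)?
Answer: 4001589286/6656199863 ≈ 0.60118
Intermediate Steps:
X(P, A) = -4*P
o(y, Y) = -4*Y
T(I) = (1556 + I)/(2*I) (T(I) = (1556 + I)/((2*I)) = (1556 + I)*(1/(2*I)) = (1556 + I)/(2*I))
(3242555 + o(1795, -56))/((T(1234) + 2099157) + 3294845) = (3242555 - 4*(-56))/(((½)*(1556 + 1234)/1234 + 2099157) + 3294845) = (3242555 + 224)/(((½)*(1/1234)*2790 + 2099157) + 3294845) = 3242779/((1395/1234 + 2099157) + 3294845) = 3242779/(2590361133/1234 + 3294845) = 3242779/(6656199863/1234) = 3242779*(1234/6656199863) = 4001589286/6656199863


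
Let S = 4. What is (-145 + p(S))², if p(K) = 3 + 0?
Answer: 20164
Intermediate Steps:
p(K) = 3
(-145 + p(S))² = (-145 + 3)² = (-142)² = 20164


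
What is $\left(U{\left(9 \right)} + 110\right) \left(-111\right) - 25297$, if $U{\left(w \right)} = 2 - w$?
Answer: $-36730$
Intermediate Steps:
$\left(U{\left(9 \right)} + 110\right) \left(-111\right) - 25297 = \left(\left(2 - 9\right) + 110\right) \left(-111\right) - 25297 = \left(-7 + 110\right) \left(-111\right) - 25297 = 103 \left(-111\right) - 25297 = -11433 - 25297 = -36730$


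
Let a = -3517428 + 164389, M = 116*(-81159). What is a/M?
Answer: 3353039/9414444 ≈ 0.35616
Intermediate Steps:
M = -9414444
a = -3353039
a/M = -3353039/(-9414444) = -3353039*(-1/9414444) = 3353039/9414444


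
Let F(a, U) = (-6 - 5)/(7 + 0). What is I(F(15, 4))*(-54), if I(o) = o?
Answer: 594/7 ≈ 84.857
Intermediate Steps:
F(a, U) = -11/7
I(F(15, 4))*(-54) = -11/7*(-54) = 594/7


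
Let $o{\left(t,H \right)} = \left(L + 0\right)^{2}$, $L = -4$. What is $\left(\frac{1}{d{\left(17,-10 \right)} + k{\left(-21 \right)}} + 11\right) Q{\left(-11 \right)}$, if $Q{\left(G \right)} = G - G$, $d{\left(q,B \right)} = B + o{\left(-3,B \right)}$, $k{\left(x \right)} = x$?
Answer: $0$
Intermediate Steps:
$o{\left(t,H \right)} = 16$ ($o{\left(t,H \right)} = \left(-4 + 0\right)^{2} = \left(-4\right)^{2} = 16$)
$d{\left(q,B \right)} = 16 + B$ ($d{\left(q,B \right)} = B + 16 = 16 + B$)
$Q{\left(G \right)} = 0$
$\left(\frac{1}{d{\left(17,-10 \right)} + k{\left(-21 \right)}} + 11\right) Q{\left(-11 \right)} = \left(\frac{1}{\left(16 - 10\right) - 21} + 11\right) 0 = \left(\frac{1}{6 - 21} + 11\right) 0 = \left(\frac{1}{-15} + 11\right) 0 = \left(- \frac{1}{15} + 11\right) 0 = \frac{164}{15} \cdot 0 = 0$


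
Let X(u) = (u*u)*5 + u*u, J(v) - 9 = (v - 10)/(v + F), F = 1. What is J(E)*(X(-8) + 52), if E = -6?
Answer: 26596/5 ≈ 5319.2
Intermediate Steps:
J(v) = 9 + (-10 + v)/(1 + v) (J(v) = 9 + (v - 10)/(v + 1) = 9 + (-10 + v)/(1 + v))
X(u) = 6*u² (X(u) = u²*5 + u² = 5*u² + u² = 6*u²)
J(E)*(X(-8) + 52) = ((-1 + 10*(-6))/(1 - 6))*(6*(-8)² + 52) = ((-1 - 60)/(-5))*(6*64 + 52) = (-⅕*(-61))*(384 + 52) = (61/5)*436 = 26596/5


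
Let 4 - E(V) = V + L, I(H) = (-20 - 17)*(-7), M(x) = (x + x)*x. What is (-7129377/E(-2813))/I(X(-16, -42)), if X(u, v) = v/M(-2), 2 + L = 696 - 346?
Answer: -2376459/213157 ≈ -11.149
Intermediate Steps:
M(x) = 2*x² (M(x) = (2*x)*x = 2*x²)
L = 348 (L = -2 + (696 - 346) = -2 + 350 = 348)
X(u, v) = v/8 (X(u, v) = v/((2*(-2)²)) = v/((2*4)) = v/8)
I(H) = 259 (I(H) = -37*(-7) = 259)
E(V) = -344 - V (E(V) = 4 - (V + 348) = 4 - (348 + V) = 4 + (-348 - V) = -344 - V)
(-7129377/E(-2813))/I(X(-16, -42)) = -7129377/(-344 - 1*(-2813))/259 = -7129377/(-344 + 2813)*(1/259) = -7129377/2469*(1/259) = -7129377*1/2469*(1/259) = -2376459/823*1/259 = -2376459/213157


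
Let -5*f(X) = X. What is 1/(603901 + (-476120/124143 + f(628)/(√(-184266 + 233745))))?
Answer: 3837488885790463144425/2317448657869183793194673453 + 16130687056620*√49479/2317448657869183793194673453 ≈ 1.6559e-6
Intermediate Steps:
f(X) = -X/5
1/(603901 + (-476120/124143 + f(628)/(√(-184266 + 233745)))) = 1/(603901 + (-476120/124143 + (-⅕*628)/(√(-184266 + 233745)))) = 1/(603901 + (-476120*1/124143 - 628*√49479/49479/5)) = 1/(603901 + (-476120/124143 - 628*√49479/247395)) = 1/(74969605723/124143 - 628*√49479/247395)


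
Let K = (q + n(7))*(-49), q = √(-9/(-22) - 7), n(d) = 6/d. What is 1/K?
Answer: -132/55279 + I*√3190/7897 ≈ -0.0023879 + 0.0071521*I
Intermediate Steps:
q = I*√3190/22 (q = √(-9*(-1/22) - 7) = √(9/22 - 7) = √(-145/22) = I*√3190/22 ≈ 2.5673*I)
K = -42 - 49*I*√3190/22 (K = (I*√3190/22 + 6/7)*(-49) = (6/7 + I*√3190/22)*(-49) = -42 - 49*I*√3190/22 ≈ -42.0 - 125.8*I)
1/K = 1/(-42 - 49*I*√3190/22)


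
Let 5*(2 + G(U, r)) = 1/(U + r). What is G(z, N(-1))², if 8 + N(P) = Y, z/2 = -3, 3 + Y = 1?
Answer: 25921/6400 ≈ 4.0502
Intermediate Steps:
Y = -2 (Y = -3 + 1 = -2)
z = -6 (z = 2*(-3) = -6)
N(P) = -10 (N(P) = -8 - 2 = -10)
G(U, r) = -2 + 1/(5*(U + r))
G(z, N(-1))² = ((⅕ - 2*(-6) - 2*(-10))/(-6 - 10))² = ((⅕ + 12 + 20)/(-16))² = (-1/16*161/5)² = (-161/80)² = 25921/6400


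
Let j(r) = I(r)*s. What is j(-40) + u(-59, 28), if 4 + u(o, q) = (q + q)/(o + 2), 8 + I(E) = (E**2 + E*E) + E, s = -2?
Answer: -359612/57 ≈ -6309.0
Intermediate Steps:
I(E) = -8 + E + 2*E**2 (I(E) = -8 + ((E**2 + E*E) + E) = -8 + ((E**2 + E**2) + E) = -8 + (2*E**2 + E) = -8 + (E + 2*E**2) = -8 + E + 2*E**2)
u(o, q) = -4 + 2*q/(2 + o) (u(o, q) = -4 + (q + q)/(o + 2) = -4 + (2*q)/(2 + o) = -4 + 2*q/(2 + o))
j(r) = 16 - 4*r**2 - 2*r (j(r) = (-8 + r + 2*r**2)*(-2) = 16 - 4*r**2 - 2*r)
j(-40) + u(-59, 28) = (16 - 4*(-40)**2 - 2*(-40)) + 2*(-4 + 28 - 2*(-59))/(2 - 59) = (16 - 4*1600 + 80) + 2*(-4 + 28 + 118)/(-57) = (16 - 6400 + 80) + 2*(-1/57)*142 = -6304 - 284/57 = -359612/57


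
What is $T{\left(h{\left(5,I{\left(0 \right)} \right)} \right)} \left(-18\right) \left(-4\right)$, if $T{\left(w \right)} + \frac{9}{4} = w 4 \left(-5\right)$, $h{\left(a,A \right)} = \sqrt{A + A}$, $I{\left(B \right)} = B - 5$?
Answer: $-162 - 1440 i \sqrt{10} \approx -162.0 - 4553.7 i$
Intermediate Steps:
$I{\left(B \right)} = -5 + B$
$h{\left(a,A \right)} = \sqrt{2} \sqrt{A}$ ($h{\left(a,A \right)} = \sqrt{2 A} = \sqrt{2} \sqrt{A}$)
$T{\left(w \right)} = - \frac{9}{4} - 20 w$ ($T{\left(w \right)} = - \frac{9}{4} + w 4 \left(-5\right) = - \frac{9}{4} + 4 w \left(-5\right) = - \frac{9}{4} - 20 w$)
$T{\left(h{\left(5,I{\left(0 \right)} \right)} \right)} \left(-18\right) \left(-4\right) = \left(- \frac{9}{4} - 20 \sqrt{2} \sqrt{-5 + 0}\right) \left(-18\right) \left(-4\right) = \left(- \frac{9}{4} - 20 \sqrt{2} \sqrt{-5}\right) \left(-18\right) \left(-4\right) = \left(- \frac{9}{4} - 20 \sqrt{2} i \sqrt{5}\right) \left(-18\right) \left(-4\right) = \left(- \frac{9}{4} - 20 i \sqrt{10}\right) \left(-18\right) \left(-4\right) = \left(\frac{81}{2} + 360 i \sqrt{10}\right) \left(-4\right) = -162 - 1440 i \sqrt{10}$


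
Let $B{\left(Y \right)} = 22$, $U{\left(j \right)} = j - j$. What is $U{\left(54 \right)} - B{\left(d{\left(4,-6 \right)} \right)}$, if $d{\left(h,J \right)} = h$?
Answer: $-22$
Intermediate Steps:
$U{\left(j \right)} = 0$
$U{\left(54 \right)} - B{\left(d{\left(4,-6 \right)} \right)} = 0 - 22 = -22$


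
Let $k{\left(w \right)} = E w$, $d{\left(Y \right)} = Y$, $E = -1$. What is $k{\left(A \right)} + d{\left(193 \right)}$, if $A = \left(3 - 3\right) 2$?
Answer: $193$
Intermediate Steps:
$A = 0$ ($A = 0 \cdot 2 = 0$)
$k{\left(w \right)} = - w$
$k{\left(A \right)} + d{\left(193 \right)} = \left(-1\right) 0 + 193 = 0 + 193 = 193$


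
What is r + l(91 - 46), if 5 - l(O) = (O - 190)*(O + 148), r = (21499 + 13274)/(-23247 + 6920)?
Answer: 456957957/16327 ≈ 27988.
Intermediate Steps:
r = -34773/16327 (r = 34773/(-16327) = 34773*(-1/16327) = -34773/16327 ≈ -2.1298)
l(O) = 5 - (-190 + O)*(148 + O) (l(O) = 5 - (O - 190)*(O + 148) = 5 - (-190 + O)*(148 + O))
r + l(91 - 46) = -34773/16327 + (28125 - (91 - 46)**2 + 42*(91 - 46)) = -34773/16327 + (28125 - 1*45**2 + 42*45) = -34773/16327 + (28125 - 1*2025 + 1890) = -34773/16327 + (28125 - 2025 + 1890) = -34773/16327 + 27990 = 456957957/16327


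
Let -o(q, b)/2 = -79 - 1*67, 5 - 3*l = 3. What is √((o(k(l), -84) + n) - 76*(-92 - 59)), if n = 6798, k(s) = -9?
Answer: √18566 ≈ 136.26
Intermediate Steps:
l = ⅔ (l = 5/3 - ⅓*3 = 5/3 - 1 = ⅔ ≈ 0.66667)
o(q, b) = 292 (o(q, b) = -2*(-79 - 1*67) = -2*(-79 - 67) = -2*(-146) = 292)
√((o(k(l), -84) + n) - 76*(-92 - 59)) = √((292 + 6798) - 76*(-92 - 59)) = √(7090 - 76*(-151)) = √(7090 + 11476) = √18566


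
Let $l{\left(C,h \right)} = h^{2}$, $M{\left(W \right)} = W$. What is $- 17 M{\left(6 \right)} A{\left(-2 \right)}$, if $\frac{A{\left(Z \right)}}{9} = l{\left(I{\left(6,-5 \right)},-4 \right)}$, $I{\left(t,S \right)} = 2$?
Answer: $-14688$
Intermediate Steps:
$A{\left(Z \right)} = 144$ ($A{\left(Z \right)} = 9 \left(-4\right)^{2} = 9 \cdot 16 = 144$)
$- 17 M{\left(6 \right)} A{\left(-2 \right)} = \left(-17\right) 6 \cdot 144 = \left(-102\right) 144 = -14688$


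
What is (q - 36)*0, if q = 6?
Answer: 0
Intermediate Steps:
(q - 36)*0 = (6 - 36)*0 = -30*0 = 0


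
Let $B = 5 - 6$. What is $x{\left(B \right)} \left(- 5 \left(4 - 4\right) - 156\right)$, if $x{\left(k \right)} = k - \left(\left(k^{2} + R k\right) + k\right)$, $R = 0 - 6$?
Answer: $1092$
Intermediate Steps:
$B = -1$ ($B = 5 - 6 = -1$)
$R = -6$ ($R = 0 - 6 = -6$)
$x{\left(k \right)} = - k^{2} + 6 k$ ($x{\left(k \right)} = k - \left(\left(k^{2} - 6 k\right) + k\right) = k - \left(k^{2} - 5 k\right) = - k^{2} + 6 k$)
$x{\left(B \right)} \left(- 5 \left(4 - 4\right) - 156\right) = - (6 - -1) \left(- 5 \left(4 - 4\right) - 156\right) = - (6 + 1) \left(\left(-5\right) 0 - 156\right) = \left(-1\right) 7 \left(0 - 156\right) = \left(-7\right) \left(-156\right) = 1092$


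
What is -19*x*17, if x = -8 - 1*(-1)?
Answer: 2261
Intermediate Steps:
x = -7 (x = -8 + 1 = -7)
-19*x*17 = -19*(-7)*17 = 133*17 = 2261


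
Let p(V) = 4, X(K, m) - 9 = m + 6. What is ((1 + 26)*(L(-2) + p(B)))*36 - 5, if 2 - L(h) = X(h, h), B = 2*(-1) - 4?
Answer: -6809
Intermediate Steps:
X(K, m) = 15 + m (X(K, m) = 9 + (m + 6) = 9 + (6 + m) = 15 + m)
B = -6 (B = -2 - 4 = -6)
L(h) = -13 - h (L(h) = 2 - (15 + h) = 2 + (-15 - h) = -13 - h)
((1 + 26)*(L(-2) + p(B)))*36 - 5 = ((1 + 26)*((-13 - 1*(-2)) + 4))*36 - 5 = (27*((-13 + 2) + 4))*36 - 5 = (27*(-11 + 4))*36 - 5 = (27*(-7))*36 - 5 = -189*36 - 5 = -6804 - 5 = -6809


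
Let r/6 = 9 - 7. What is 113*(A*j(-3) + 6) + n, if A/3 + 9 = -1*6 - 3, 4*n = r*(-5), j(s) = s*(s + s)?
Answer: -109173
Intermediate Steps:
r = 12 (r = 6*(9 - 7) = 6*2 = 12)
j(s) = 2*s² (j(s) = s*(2*s) = 2*s²)
n = -15 (n = (12*(-5))/4 = (¼)*(-60) = -15)
A = -54 (A = -27 + 3*(-1*6 - 3) = -27 + 3*(-6 - 3) = -27 + 3*(-9) = -27 - 27 = -54)
113*(A*j(-3) + 6) + n = 113*(-108*(-3)² + 6) - 15 = 113*(-108*9 + 6) - 15 = 113*(-54*18 + 6) - 15 = 113*(-972 + 6) - 15 = 113*(-966) - 15 = -109158 - 15 = -109173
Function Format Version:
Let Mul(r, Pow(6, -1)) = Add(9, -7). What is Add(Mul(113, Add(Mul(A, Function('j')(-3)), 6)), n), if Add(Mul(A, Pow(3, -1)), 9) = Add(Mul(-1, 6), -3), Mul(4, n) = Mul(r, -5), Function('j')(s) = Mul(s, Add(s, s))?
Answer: -109173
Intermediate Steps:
r = 12 (r = Mul(6, Add(9, -7)) = Mul(6, 2) = 12)
Function('j')(s) = Mul(2, Pow(s, 2)) (Function('j')(s) = Mul(s, Mul(2, s)) = Mul(2, Pow(s, 2)))
n = -15 (n = Mul(Rational(1, 4), Mul(12, -5)) = Mul(Rational(1, 4), -60) = -15)
A = -54 (A = Add(-27, Mul(3, Add(Mul(-1, 6), -3))) = Add(-27, Mul(3, Add(-6, -3))) = Add(-27, Mul(3, -9)) = Add(-27, -27) = -54)
Add(Mul(113, Add(Mul(A, Function('j')(-3)), 6)), n) = Add(Mul(113, Add(Mul(-54, Mul(2, Pow(-3, 2))), 6)), -15) = Add(Mul(113, Add(Mul(-54, Mul(2, 9)), 6)), -15) = Add(Mul(113, Add(Mul(-54, 18), 6)), -15) = Add(Mul(113, Add(-972, 6)), -15) = Add(Mul(113, -966), -15) = Add(-109158, -15) = -109173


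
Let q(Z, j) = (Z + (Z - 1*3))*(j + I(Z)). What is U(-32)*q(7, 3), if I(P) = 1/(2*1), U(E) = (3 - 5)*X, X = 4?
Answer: -308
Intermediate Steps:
U(E) = -8 (U(E) = (3 - 5)*4 = -2*4 = -8)
I(P) = 1/2
q(Z, j) = (1/2 + j)*(-3 + 2*Z) (q(Z, j) = (Z + (Z - 1*3))*(j + 1/2) = (Z + (Z - 3))*(1/2 + j) = (Z + (-3 + Z))*(1/2 + j) = (-3 + 2*Z)*(1/2 + j) = (1/2 + j)*(-3 + 2*Z))
U(-32)*q(7, 3) = -8*(-3/2 + 7 - 3*3 + 2*7*3) = -8*(-3/2 + 7 - 9 + 42) = -8*77/2 = -308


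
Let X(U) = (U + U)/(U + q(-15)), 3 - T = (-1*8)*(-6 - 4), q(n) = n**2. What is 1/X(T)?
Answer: -74/77 ≈ -0.96104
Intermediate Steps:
T = -77 (T = 3 - (-1*8)*(-6 - 4) = 3 - (-8)*(-10) = 3 - 1*80 = 3 - 80 = -77)
X(U) = 2*U/(225 + U) (X(U) = (U + U)/(U + (-15)**2) = (2*U)/(U + 225) = (2*U)/(225 + U) = 2*U/(225 + U))
1/X(T) = 1/(2*(-77)/(225 - 77)) = 1/(2*(-77)/148) = 1/(2*(-77)*(1/148)) = 1/(-77/74) = -74/77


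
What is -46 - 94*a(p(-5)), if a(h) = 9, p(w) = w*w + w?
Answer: -892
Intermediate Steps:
p(w) = w + w² (p(w) = w² + w = w + w²)
-46 - 94*a(p(-5)) = -46 - 94*9 = -46 - 846 = -892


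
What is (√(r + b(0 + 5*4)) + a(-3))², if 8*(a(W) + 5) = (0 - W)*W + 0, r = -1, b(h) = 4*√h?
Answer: (49 - 8*√(-1 + 8*√5))²/64 ≈ 4.0620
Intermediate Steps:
a(W) = -5 - W²/8 (a(W) = -5 + ((0 - W)*W + 0)/8 = -5 + ((-W)*W + 0)/8 = -5 + (-W² + 0)/8 = -5 + (-W²)/8 = -5 - W²/8)
(√(r + b(0 + 5*4)) + a(-3))² = (√(-1 + 4*√(0 + 5*4)) + (-5 - ⅛*(-3)²))² = (√(-1 + 4*√(0 + 20)) + (-5 - ⅛*9))² = (√(-1 + 4*√20) + (-5 - 9/8))² = (√(-1 + 4*(2*√5)) - 49/8)² = (√(-1 + 8*√5) - 49/8)² = (-49/8 + √(-1 + 8*√5))²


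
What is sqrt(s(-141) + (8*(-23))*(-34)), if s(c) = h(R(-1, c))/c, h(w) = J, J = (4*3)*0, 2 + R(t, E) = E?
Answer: 4*sqrt(391) ≈ 79.095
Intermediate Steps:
R(t, E) = -2 + E
J = 0 (J = 12*0 = 0)
h(w) = 0
s(c) = 0 (s(c) = 0/c = 0)
sqrt(s(-141) + (8*(-23))*(-34)) = sqrt(0 + (8*(-23))*(-34)) = sqrt(0 - 184*(-34)) = sqrt(0 + 6256) = sqrt(6256) = 4*sqrt(391)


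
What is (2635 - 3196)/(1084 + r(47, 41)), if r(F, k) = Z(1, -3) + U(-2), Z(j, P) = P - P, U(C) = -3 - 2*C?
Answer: -561/1085 ≈ -0.51705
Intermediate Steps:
Z(j, P) = 0
r(F, k) = 1 (r(F, k) = 0 + (-3 - 2*(-2)) = 0 + (-3 + 4) = 0 + 1 = 1)
(2635 - 3196)/(1084 + r(47, 41)) = (2635 - 3196)/(1084 + 1) = -561/1085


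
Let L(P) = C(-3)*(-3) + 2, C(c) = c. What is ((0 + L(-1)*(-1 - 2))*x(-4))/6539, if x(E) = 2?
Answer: -66/6539 ≈ -0.010093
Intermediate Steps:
L(P) = 11 (L(P) = -3*(-3) + 2 = 9 + 2 = 11)
((0 + L(-1)*(-1 - 2))*x(-4))/6539 = ((0 + 11*(-1 - 2))*2)/6539 = ((0 + 11*(-3))*2)*(1/6539) = ((0 - 33)*2)*(1/6539) = -33*2*(1/6539) = -66*1/6539 = -66/6539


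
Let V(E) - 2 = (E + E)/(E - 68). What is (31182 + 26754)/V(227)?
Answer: 2302956/193 ≈ 11932.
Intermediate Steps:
V(E) = 2 + 2*E/(-68 + E) (V(E) = 2 + (E + E)/(E - 68) = 2 + (2*E)/(-68 + E) = 2 + 2*E/(-68 + E))
(31182 + 26754)/V(227) = (31182 + 26754)/((4*(-34 + 227)/(-68 + 227))) = 57936/((4*193/159)) = 57936/((4*(1/159)*193)) = 57936/(772/159) = 57936*(159/772) = 2302956/193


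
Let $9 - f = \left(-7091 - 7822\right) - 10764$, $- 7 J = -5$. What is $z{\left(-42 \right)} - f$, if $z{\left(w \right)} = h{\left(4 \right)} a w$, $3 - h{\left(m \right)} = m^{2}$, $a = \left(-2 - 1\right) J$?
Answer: $-26856$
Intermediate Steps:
$J = \frac{5}{7}$ ($J = \left(- \frac{1}{7}\right) \left(-5\right) = \frac{5}{7} \approx 0.71429$)
$a = - \frac{15}{7}$ ($a = \left(-2 - 1\right) \frac{5}{7} = \left(-3\right) \frac{5}{7} = - \frac{15}{7} \approx -2.1429$)
$f = 25686$ ($f = 9 - \left(\left(-7091 - 7822\right) - 10764\right) = 9 - \left(-14913 - 10764\right) = 9 - -25677 = 9 + 25677 = 25686$)
$h{\left(m \right)} = 3 - m^{2}$
$z{\left(w \right)} = \frac{195 w}{7}$ ($z{\left(w \right)} = \left(3 - 4^{2}\right) \left(- \frac{15}{7}\right) w = \left(3 - 16\right) \left(- \frac{15}{7}\right) w = \left(-13\right) \left(- \frac{15}{7}\right) w = \frac{195 w}{7}$)
$z{\left(-42 \right)} - f = \frac{195}{7} \left(-42\right) - 25686 = -1170 - 25686 = -26856$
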